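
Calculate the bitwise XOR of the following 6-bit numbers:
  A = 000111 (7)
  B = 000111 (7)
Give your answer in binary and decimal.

Apply ^ to each column (1 where bits differ):
  000111
^ 000111
--------
  000000

Answer: 000000 (0)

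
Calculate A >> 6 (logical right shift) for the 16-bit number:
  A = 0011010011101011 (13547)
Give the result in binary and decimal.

Logical shift right by 6: drop the bottom 6 bit(s), prepend 6 zero(s) on the left.
  0011010011101011  ->  keep [0011010011], discard [101011], prepend 000000
= 0000000011010011

Answer: 0000000011010011 (211)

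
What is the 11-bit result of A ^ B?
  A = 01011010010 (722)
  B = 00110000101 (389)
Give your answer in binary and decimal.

Apply ^ to each column (1 where bits differ):
  01011010010
^ 00110000101
-------------
  01101010111

Answer: 01101010111 (855)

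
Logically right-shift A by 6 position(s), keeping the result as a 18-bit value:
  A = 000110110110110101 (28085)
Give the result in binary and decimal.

Logical shift right by 6: drop the bottom 6 bit(s), prepend 6 zero(s) on the left.
  000110110110110101  ->  keep [000110110110], discard [110101], prepend 000000
= 000000000110110110

Answer: 000000000110110110 (438)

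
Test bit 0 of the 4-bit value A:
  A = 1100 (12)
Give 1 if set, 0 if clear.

Bit 0 is the 1st from the right.
  1100
     ^
That bit is 0.

Answer: 0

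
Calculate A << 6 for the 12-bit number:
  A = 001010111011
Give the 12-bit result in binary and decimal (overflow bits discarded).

Shift left by 6: drop the top 6 bit(s), append 6 zero(s) on the right.
  001010111011  ->  discard [001010], keep [111011], append 000000
= 111011000000

Answer: 111011000000 (3776)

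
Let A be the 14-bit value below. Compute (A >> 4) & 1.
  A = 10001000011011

Bit 4 is the 5th from the right.
  10001000011011
           ^
That bit is 1.

Answer: 1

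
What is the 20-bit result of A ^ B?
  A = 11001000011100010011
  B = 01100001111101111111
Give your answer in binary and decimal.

Apply ^ to each column (1 where bits differ):
  11001000011100010011
^ 01100001111101111111
----------------------
  10101001100001101100

Answer: 10101001100001101100 (694380)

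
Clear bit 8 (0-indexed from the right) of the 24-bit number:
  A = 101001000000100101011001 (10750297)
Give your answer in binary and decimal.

Mask = ~(1 << 8) = 111111111111111011111111
Bit 8 of A is 1, so AND-ing with the mask clears it to 0.
  101001000000100101011001
& 111111111111111011111111
--------------------------
  101001000000100001011001

Answer: 101001000000100001011001 (10750041)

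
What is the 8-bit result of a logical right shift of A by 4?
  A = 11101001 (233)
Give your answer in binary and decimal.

Logical shift right by 4: drop the bottom 4 bit(s), prepend 4 zero(s) on the left.
  11101001  ->  keep [1110], discard [1001], prepend 0000
= 00001110

Answer: 00001110 (14)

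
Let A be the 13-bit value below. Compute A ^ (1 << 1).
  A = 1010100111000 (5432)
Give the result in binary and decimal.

Mask = 1 << 1 = 0000000000010
Bit 1 of A is 0; XOR with the mask flips it to 1.
  1010100111000
^ 0000000000010
---------------
  1010100111010

Answer: 1010100111010 (5434)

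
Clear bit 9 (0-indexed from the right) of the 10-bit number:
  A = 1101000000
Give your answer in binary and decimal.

Mask = ~(1 << 9) = 0111111111
Bit 9 of A is 1, so AND-ing with the mask clears it to 0.
  1101000000
& 0111111111
------------
  0101000000

Answer: 0101000000 (320)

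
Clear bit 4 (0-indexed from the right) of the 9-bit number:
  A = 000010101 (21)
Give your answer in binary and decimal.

Mask = ~(1 << 4) = 111101111
Bit 4 of A is 1, so AND-ing with the mask clears it to 0.
  000010101
& 111101111
-----------
  000000101

Answer: 000000101 (5)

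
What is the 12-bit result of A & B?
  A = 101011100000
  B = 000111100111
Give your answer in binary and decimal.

Apply & to each column (1 only where both bits are 1):
  101011100000
& 000111100111
--------------
  000011100000

Answer: 000011100000 (224)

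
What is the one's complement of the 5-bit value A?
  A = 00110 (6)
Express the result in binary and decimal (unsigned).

Flip each bit (0->1, 1->0):
  00110
  11001

Answer: 11001 (25)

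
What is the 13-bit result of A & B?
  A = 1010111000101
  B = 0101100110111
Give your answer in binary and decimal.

Apply & to each column (1 only where both bits are 1):
  1010111000101
& 0101100110111
---------------
  0000100000101

Answer: 0000100000101 (261)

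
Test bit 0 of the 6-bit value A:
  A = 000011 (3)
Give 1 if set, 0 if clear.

Bit 0 is the 1st from the right.
  000011
       ^
That bit is 1.

Answer: 1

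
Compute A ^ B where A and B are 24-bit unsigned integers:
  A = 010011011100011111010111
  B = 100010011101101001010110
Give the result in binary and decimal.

Apply ^ to each column (1 where bits differ):
  010011011100011111010111
^ 100010011101101001010110
--------------------------
  110001000001110110000001

Answer: 110001000001110110000001 (12852609)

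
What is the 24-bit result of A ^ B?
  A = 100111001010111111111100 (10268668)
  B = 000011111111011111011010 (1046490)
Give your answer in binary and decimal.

Apply ^ to each column (1 where bits differ):
  100111001010111111111100
^ 000011111111011111011010
--------------------------
  100100110101100000100110

Answer: 100100110101100000100110 (9656358)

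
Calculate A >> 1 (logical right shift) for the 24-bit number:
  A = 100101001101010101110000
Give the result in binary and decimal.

Logical shift right by 1: drop the bottom 1 bit(s), prepend 1 zero(s) on the left.
  100101001101010101110000  ->  keep [10010100110101010111000], discard [0], prepend 0
= 010010100110101010111000

Answer: 010010100110101010111000 (4876984)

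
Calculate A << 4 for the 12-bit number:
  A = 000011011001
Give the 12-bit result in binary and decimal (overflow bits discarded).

Shift left by 4: drop the top 4 bit(s), append 4 zero(s) on the right.
  000011011001  ->  discard [0000], keep [11011001], append 0000
= 110110010000

Answer: 110110010000 (3472)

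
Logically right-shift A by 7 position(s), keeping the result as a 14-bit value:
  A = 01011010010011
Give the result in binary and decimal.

Logical shift right by 7: drop the bottom 7 bit(s), prepend 7 zero(s) on the left.
  01011010010011  ->  keep [0101101], discard [0010011], prepend 0000000
= 00000000101101

Answer: 00000000101101 (45)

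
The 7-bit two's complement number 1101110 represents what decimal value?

MSB is 1, so the value is negative. Find the magnitude:
1. Invert bits:  0010001
2. Add 1:        0010010  = 18
3. Apply sign:   -18

Answer: -18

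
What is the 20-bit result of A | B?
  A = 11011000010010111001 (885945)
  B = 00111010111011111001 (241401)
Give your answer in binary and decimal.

Apply | to each column (1 where either bit is 1):
  11011000010010111001
| 00111010111011111001
----------------------
  11111010111011111001

Answer: 11111010111011111001 (1027833)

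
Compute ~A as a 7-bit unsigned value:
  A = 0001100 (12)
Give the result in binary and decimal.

Flip each bit (0->1, 1->0):
  0001100
  1110011

Answer: 1110011 (115)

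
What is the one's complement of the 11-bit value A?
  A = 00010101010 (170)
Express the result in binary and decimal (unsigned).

Flip each bit (0->1, 1->0):
  00010101010
  11101010101

Answer: 11101010101 (1877)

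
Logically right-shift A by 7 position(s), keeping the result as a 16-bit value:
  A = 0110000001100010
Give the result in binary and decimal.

Logical shift right by 7: drop the bottom 7 bit(s), prepend 7 zero(s) on the left.
  0110000001100010  ->  keep [011000000], discard [1100010], prepend 0000000
= 0000000011000000

Answer: 0000000011000000 (192)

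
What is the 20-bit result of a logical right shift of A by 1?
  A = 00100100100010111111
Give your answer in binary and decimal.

Logical shift right by 1: drop the bottom 1 bit(s), prepend 1 zero(s) on the left.
  00100100100010111111  ->  keep [0010010010001011111], discard [1], prepend 0
= 00010010010001011111

Answer: 00010010010001011111 (74847)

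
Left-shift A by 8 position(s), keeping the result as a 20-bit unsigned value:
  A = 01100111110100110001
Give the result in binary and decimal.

Shift left by 8: drop the top 8 bit(s), append 8 zero(s) on the right.
  01100111110100110001  ->  discard [01100111], keep [110100110001], append 00000000
= 11010011000100000000

Answer: 11010011000100000000 (864512)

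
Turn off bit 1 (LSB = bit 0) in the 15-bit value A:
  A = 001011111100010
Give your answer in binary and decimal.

Mask = ~(1 << 1) = 111111111111101
Bit 1 of A is 1, so AND-ing with the mask clears it to 0.
  001011111100010
& 111111111111101
-----------------
  001011111100000

Answer: 001011111100000 (6112)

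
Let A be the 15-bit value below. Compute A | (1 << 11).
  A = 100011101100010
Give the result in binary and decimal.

Mask = 1 << 11 = 000100000000000
Bit 11 of A is 0, so OR-ing with the mask flips it to 1.
  100011101100010
| 000100000000000
-----------------
  100111101100010

Answer: 100111101100010 (20322)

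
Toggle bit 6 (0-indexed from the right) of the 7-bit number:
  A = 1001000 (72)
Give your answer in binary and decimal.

Mask = 1 << 6 = 1000000
Bit 6 of A is 1; XOR with the mask flips it to 0.
  1001000
^ 1000000
---------
  0001000

Answer: 0001000 (8)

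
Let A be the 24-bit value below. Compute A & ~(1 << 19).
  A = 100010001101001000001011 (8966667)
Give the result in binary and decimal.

Mask = ~(1 << 19) = 111101111111111111111111
Bit 19 of A is 1, so AND-ing with the mask clears it to 0.
  100010001101001000001011
& 111101111111111111111111
--------------------------
  100000001101001000001011

Answer: 100000001101001000001011 (8442379)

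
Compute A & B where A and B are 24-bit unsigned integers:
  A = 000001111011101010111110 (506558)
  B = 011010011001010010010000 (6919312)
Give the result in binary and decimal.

Apply & to each column (1 only where both bits are 1):
  000001111011101010111110
& 011010011001010010010000
--------------------------
  000000011001000010010000

Answer: 000000011001000010010000 (102544)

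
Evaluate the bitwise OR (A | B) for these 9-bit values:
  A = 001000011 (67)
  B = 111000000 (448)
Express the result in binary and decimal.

Apply | to each column (1 where either bit is 1):
  001000011
| 111000000
-----------
  111000011

Answer: 111000011 (451)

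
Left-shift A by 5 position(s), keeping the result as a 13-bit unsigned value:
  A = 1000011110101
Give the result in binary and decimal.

Shift left by 5: drop the top 5 bit(s), append 5 zero(s) on the right.
  1000011110101  ->  discard [10000], keep [11110101], append 00000
= 1111010100000

Answer: 1111010100000 (7840)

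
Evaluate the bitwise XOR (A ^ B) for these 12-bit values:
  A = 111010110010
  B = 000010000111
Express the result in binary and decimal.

Apply ^ to each column (1 where bits differ):
  111010110010
^ 000010000111
--------------
  111000110101

Answer: 111000110101 (3637)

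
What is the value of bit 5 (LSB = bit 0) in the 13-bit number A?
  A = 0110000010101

Bit 5 is the 6th from the right.
  0110000010101
         ^
That bit is 0.

Answer: 0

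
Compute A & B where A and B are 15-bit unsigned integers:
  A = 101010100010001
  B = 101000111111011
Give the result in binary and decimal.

Apply & to each column (1 only where both bits are 1):
  101010100010001
& 101000111111011
-----------------
  101000100010001

Answer: 101000100010001 (20753)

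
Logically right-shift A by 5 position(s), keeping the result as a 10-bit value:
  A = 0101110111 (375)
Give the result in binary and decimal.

Logical shift right by 5: drop the bottom 5 bit(s), prepend 5 zero(s) on the left.
  0101110111  ->  keep [01011], discard [10111], prepend 00000
= 0000001011

Answer: 0000001011 (11)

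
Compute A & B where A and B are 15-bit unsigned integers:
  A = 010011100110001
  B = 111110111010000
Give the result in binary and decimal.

Apply & to each column (1 only where both bits are 1):
  010011100110001
& 111110111010000
-----------------
  010010100010000

Answer: 010010100010000 (9488)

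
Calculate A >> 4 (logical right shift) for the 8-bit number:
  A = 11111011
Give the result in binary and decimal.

Logical shift right by 4: drop the bottom 4 bit(s), prepend 4 zero(s) on the left.
  11111011  ->  keep [1111], discard [1011], prepend 0000
= 00001111

Answer: 00001111 (15)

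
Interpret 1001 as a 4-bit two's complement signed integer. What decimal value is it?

MSB is 1, so the value is negative. Find the magnitude:
1. Invert bits:  0110
2. Add 1:        0111  = 7
3. Apply sign:   -7

Answer: -7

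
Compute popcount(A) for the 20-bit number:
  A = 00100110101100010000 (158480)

00100110101100010000
1-bits at positions (from bit 0 = LSB): 4, 8, 9, 11, 13, 14, 17
Count = 7

Answer: 7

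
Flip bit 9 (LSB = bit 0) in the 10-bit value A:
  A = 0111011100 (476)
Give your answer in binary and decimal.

Mask = 1 << 9 = 1000000000
Bit 9 of A is 0; XOR with the mask flips it to 1.
  0111011100
^ 1000000000
------------
  1111011100

Answer: 1111011100 (988)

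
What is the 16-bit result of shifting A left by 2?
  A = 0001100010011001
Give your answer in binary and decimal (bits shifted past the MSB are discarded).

Shift left by 2: drop the top 2 bit(s), append 2 zero(s) on the right.
  0001100010011001  ->  discard [00], keep [01100010011001], append 00
= 0110001001100100

Answer: 0110001001100100 (25188)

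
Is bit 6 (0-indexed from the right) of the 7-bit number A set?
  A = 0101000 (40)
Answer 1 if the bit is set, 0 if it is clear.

Bit 6 is the 7th from the right.
  0101000
  ^
That bit is 0.

Answer: 0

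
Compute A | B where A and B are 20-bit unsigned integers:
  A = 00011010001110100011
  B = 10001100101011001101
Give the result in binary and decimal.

Apply | to each column (1 where either bit is 1):
  00011010001110100011
| 10001100101011001101
----------------------
  10011110101111101111

Answer: 10011110101111101111 (650223)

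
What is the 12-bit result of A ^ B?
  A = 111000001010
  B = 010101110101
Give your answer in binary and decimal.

Apply ^ to each column (1 where bits differ):
  111000001010
^ 010101110101
--------------
  101101111111

Answer: 101101111111 (2943)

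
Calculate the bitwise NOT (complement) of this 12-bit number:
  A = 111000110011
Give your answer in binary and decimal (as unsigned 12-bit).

Flip each bit (0->1, 1->0):
  111000110011
  000111001100

Answer: 000111001100 (460)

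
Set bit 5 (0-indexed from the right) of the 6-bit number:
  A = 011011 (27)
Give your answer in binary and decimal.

Mask = 1 << 5 = 100000
Bit 5 of A is 0, so OR-ing with the mask flips it to 1.
  011011
| 100000
--------
  111011

Answer: 111011 (59)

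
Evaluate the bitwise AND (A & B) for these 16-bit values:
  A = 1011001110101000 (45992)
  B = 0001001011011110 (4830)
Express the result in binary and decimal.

Apply & to each column (1 only where both bits are 1):
  1011001110101000
& 0001001011011110
------------------
  0001001010001000

Answer: 0001001010001000 (4744)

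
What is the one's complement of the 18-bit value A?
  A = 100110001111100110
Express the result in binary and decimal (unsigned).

Flip each bit (0->1, 1->0):
  100110001111100110
  011001110000011001

Answer: 011001110000011001 (105497)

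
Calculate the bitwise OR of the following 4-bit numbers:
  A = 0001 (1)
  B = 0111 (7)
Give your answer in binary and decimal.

Apply | to each column (1 where either bit is 1):
  0001
| 0111
------
  0111

Answer: 0111 (7)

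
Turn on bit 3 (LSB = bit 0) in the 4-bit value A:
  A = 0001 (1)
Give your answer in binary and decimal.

Mask = 1 << 3 = 1000
Bit 3 of A is 0, so OR-ing with the mask flips it to 1.
  0001
| 1000
------
  1001

Answer: 1001 (9)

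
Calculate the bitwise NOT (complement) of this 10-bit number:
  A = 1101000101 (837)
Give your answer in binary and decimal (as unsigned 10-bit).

Flip each bit (0->1, 1->0):
  1101000101
  0010111010

Answer: 0010111010 (186)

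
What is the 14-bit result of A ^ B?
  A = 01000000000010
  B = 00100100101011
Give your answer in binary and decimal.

Apply ^ to each column (1 where bits differ):
  01000000000010
^ 00100100101011
----------------
  01100100101001

Answer: 01100100101001 (6441)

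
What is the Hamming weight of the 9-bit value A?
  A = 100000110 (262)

100000110
1-bits at positions (from bit 0 = LSB): 1, 2, 8
Count = 3

Answer: 3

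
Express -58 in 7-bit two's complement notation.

1. Binary of +58:  0111010
2. Invert bits:     1000101
3. Add 1:           1000110

Answer: 1000110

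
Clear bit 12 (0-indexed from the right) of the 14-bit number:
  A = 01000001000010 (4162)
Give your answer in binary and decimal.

Mask = ~(1 << 12) = 10111111111111
Bit 12 of A is 1, so AND-ing with the mask clears it to 0.
  01000001000010
& 10111111111111
----------------
  00000001000010

Answer: 00000001000010 (66)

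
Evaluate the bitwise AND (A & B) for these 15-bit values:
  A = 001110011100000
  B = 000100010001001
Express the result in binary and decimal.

Apply & to each column (1 only where both bits are 1):
  001110011100000
& 000100010001001
-----------------
  000100010000000

Answer: 000100010000000 (2176)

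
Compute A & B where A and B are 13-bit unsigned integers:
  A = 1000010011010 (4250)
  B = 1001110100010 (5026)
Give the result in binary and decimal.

Apply & to each column (1 only where both bits are 1):
  1000010011010
& 1001110100010
---------------
  1000010000010

Answer: 1000010000010 (4226)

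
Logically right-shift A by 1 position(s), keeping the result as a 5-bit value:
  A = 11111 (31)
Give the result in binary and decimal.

Logical shift right by 1: drop the bottom 1 bit(s), prepend 1 zero(s) on the left.
  11111  ->  keep [1111], discard [1], prepend 0
= 01111

Answer: 01111 (15)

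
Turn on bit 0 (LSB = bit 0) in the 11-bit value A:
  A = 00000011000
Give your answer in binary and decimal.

Mask = 1 << 0 = 00000000001
Bit 0 of A is 0, so OR-ing with the mask flips it to 1.
  00000011000
| 00000000001
-------------
  00000011001

Answer: 00000011001 (25)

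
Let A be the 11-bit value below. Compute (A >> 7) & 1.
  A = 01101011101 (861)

Bit 7 is the 8th from the right.
  01101011101
     ^
That bit is 0.

Answer: 0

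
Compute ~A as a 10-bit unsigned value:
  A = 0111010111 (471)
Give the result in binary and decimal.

Flip each bit (0->1, 1->0):
  0111010111
  1000101000

Answer: 1000101000 (552)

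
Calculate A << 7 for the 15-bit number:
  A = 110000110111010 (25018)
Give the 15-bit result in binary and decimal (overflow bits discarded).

Shift left by 7: drop the top 7 bit(s), append 7 zero(s) on the right.
  110000110111010  ->  discard [1100001], keep [10111010], append 0000000
= 101110100000000

Answer: 101110100000000 (23808)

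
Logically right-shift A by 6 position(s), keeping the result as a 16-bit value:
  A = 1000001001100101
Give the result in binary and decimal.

Logical shift right by 6: drop the bottom 6 bit(s), prepend 6 zero(s) on the left.
  1000001001100101  ->  keep [1000001001], discard [100101], prepend 000000
= 0000001000001001

Answer: 0000001000001001 (521)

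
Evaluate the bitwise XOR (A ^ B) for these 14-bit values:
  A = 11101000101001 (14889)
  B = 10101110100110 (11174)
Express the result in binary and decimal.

Apply ^ to each column (1 where bits differ):
  11101000101001
^ 10101110100110
----------------
  01000110001111

Answer: 01000110001111 (4495)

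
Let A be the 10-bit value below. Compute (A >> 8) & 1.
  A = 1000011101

Bit 8 is the 9th from the right.
  1000011101
   ^
That bit is 0.

Answer: 0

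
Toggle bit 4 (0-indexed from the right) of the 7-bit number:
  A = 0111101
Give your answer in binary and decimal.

Mask = 1 << 4 = 0010000
Bit 4 of A is 1; XOR with the mask flips it to 0.
  0111101
^ 0010000
---------
  0101101

Answer: 0101101 (45)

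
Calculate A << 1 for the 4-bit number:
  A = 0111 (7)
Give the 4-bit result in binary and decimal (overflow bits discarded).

Shift left by 1: drop the top 1 bit(s), append 1 zero(s) on the right.
  0111  ->  discard [0], keep [111], append 0
= 1110

Answer: 1110 (14)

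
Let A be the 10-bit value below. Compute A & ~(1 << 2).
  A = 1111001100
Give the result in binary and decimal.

Mask = ~(1 << 2) = 1111111011
Bit 2 of A is 1, so AND-ing with the mask clears it to 0.
  1111001100
& 1111111011
------------
  1111001000

Answer: 1111001000 (968)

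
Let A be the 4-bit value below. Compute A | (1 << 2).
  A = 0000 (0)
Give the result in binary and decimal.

Mask = 1 << 2 = 0100
Bit 2 of A is 0, so OR-ing with the mask flips it to 1.
  0000
| 0100
------
  0100

Answer: 0100 (4)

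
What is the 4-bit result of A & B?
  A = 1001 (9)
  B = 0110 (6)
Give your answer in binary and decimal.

Apply & to each column (1 only where both bits are 1):
  1001
& 0110
------
  0000

Answer: 0000 (0)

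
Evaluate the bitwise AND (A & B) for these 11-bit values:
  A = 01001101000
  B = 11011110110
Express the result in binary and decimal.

Apply & to each column (1 only where both bits are 1):
  01001101000
& 11011110110
-------------
  01001100000

Answer: 01001100000 (608)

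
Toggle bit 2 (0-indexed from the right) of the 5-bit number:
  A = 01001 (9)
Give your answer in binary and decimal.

Mask = 1 << 2 = 00100
Bit 2 of A is 0; XOR with the mask flips it to 1.
  01001
^ 00100
-------
  01101

Answer: 01101 (13)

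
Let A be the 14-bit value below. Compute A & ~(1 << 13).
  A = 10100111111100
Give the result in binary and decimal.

Mask = ~(1 << 13) = 01111111111111
Bit 13 of A is 1, so AND-ing with the mask clears it to 0.
  10100111111100
& 01111111111111
----------------
  00100111111100

Answer: 00100111111100 (2556)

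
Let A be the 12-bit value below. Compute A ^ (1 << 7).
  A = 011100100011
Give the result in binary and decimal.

Mask = 1 << 7 = 000010000000
Bit 7 of A is 0; XOR with the mask flips it to 1.
  011100100011
^ 000010000000
--------------
  011110100011

Answer: 011110100011 (1955)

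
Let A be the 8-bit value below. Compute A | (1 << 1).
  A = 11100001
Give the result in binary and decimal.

Mask = 1 << 1 = 00000010
Bit 1 of A is 0, so OR-ing with the mask flips it to 1.
  11100001
| 00000010
----------
  11100011

Answer: 11100011 (227)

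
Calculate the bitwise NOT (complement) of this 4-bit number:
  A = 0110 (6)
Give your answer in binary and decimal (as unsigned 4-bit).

Flip each bit (0->1, 1->0):
  0110
  1001

Answer: 1001 (9)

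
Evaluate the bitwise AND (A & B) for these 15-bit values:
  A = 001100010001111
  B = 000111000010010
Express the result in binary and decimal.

Apply & to each column (1 only where both bits are 1):
  001100010001111
& 000111000010010
-----------------
  000100000000010

Answer: 000100000000010 (2050)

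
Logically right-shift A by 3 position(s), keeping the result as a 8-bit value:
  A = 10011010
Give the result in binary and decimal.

Logical shift right by 3: drop the bottom 3 bit(s), prepend 3 zero(s) on the left.
  10011010  ->  keep [10011], discard [010], prepend 000
= 00010011

Answer: 00010011 (19)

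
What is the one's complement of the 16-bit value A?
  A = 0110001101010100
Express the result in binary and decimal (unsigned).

Flip each bit (0->1, 1->0):
  0110001101010100
  1001110010101011

Answer: 1001110010101011 (40107)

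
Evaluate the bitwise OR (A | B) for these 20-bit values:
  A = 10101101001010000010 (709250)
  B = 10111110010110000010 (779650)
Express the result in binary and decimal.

Apply | to each column (1 where either bit is 1):
  10101101001010000010
| 10111110010110000010
----------------------
  10111111011110000010

Answer: 10111111011110000010 (784258)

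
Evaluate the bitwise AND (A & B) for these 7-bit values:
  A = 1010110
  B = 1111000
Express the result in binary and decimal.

Apply & to each column (1 only where both bits are 1):
  1010110
& 1111000
---------
  1010000

Answer: 1010000 (80)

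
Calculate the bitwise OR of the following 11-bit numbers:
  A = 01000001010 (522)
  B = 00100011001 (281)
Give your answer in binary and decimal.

Apply | to each column (1 where either bit is 1):
  01000001010
| 00100011001
-------------
  01100011011

Answer: 01100011011 (795)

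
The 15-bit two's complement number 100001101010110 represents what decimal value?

MSB is 1, so the value is negative. Find the magnitude:
1. Invert bits:  011110010101001
2. Add 1:        011110010101010  = 15530
3. Apply sign:   -15530

Answer: -15530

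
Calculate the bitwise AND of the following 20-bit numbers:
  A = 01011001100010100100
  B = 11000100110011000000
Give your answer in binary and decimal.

Apply & to each column (1 only where both bits are 1):
  01011001100010100100
& 11000100110011000000
----------------------
  01000000100010000000

Answer: 01000000100010000000 (264320)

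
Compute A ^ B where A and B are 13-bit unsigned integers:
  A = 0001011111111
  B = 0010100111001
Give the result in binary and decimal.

Apply ^ to each column (1 where bits differ):
  0001011111111
^ 0010100111001
---------------
  0011111000110

Answer: 0011111000110 (1990)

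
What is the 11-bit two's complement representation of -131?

1. Binary of +131:  00010000011
2. Invert bits:     11101111100
3. Add 1:           11101111101

Answer: 11101111101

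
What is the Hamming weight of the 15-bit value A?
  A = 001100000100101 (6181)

001100000100101
1-bits at positions (from bit 0 = LSB): 0, 2, 5, 11, 12
Count = 5

Answer: 5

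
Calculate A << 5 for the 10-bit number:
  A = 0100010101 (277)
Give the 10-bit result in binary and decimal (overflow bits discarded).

Shift left by 5: drop the top 5 bit(s), append 5 zero(s) on the right.
  0100010101  ->  discard [01000], keep [10101], append 00000
= 1010100000

Answer: 1010100000 (672)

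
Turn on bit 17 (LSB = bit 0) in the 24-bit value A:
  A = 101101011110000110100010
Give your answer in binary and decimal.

Mask = 1 << 17 = 000000100000000000000000
Bit 17 of A is 0, so OR-ing with the mask flips it to 1.
  101101011110000110100010
| 000000100000000000000000
--------------------------
  101101111110000110100010

Answer: 101101111110000110100010 (12050850)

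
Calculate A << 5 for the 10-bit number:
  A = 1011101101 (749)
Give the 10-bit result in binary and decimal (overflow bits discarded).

Shift left by 5: drop the top 5 bit(s), append 5 zero(s) on the right.
  1011101101  ->  discard [10111], keep [01101], append 00000
= 0110100000

Answer: 0110100000 (416)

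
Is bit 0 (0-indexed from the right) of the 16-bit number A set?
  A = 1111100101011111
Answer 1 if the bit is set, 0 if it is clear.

Bit 0 is the 1st from the right.
  1111100101011111
                 ^
That bit is 1.

Answer: 1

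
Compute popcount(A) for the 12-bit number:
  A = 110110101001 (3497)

110110101001
1-bits at positions (from bit 0 = LSB): 0, 3, 5, 7, 8, 10, 11
Count = 7

Answer: 7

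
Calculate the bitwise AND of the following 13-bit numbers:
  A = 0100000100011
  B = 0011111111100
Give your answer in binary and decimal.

Apply & to each column (1 only where both bits are 1):
  0100000100011
& 0011111111100
---------------
  0000000100000

Answer: 0000000100000 (32)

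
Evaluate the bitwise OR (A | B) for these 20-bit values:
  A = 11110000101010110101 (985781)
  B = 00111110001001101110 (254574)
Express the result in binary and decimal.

Apply | to each column (1 where either bit is 1):
  11110000101010110101
| 00111110001001101110
----------------------
  11111110101011111111

Answer: 11111110101011111111 (1043199)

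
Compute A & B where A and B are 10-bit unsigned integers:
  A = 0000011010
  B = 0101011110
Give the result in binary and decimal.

Apply & to each column (1 only where both bits are 1):
  0000011010
& 0101011110
------------
  0000011010

Answer: 0000011010 (26)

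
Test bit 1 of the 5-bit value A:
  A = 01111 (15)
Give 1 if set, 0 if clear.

Bit 1 is the 2nd from the right.
  01111
     ^
That bit is 1.

Answer: 1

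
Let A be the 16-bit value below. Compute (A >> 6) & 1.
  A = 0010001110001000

Bit 6 is the 7th from the right.
  0010001110001000
           ^
That bit is 0.

Answer: 0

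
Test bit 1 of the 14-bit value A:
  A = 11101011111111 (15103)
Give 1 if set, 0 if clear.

Bit 1 is the 2nd from the right.
  11101011111111
              ^
That bit is 1.

Answer: 1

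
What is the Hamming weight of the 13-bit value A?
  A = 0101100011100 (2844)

0101100011100
1-bits at positions (from bit 0 = LSB): 2, 3, 4, 8, 9, 11
Count = 6

Answer: 6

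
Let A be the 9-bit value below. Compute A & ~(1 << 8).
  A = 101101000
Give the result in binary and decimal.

Mask = ~(1 << 8) = 011111111
Bit 8 of A is 1, so AND-ing with the mask clears it to 0.
  101101000
& 011111111
-----------
  001101000

Answer: 001101000 (104)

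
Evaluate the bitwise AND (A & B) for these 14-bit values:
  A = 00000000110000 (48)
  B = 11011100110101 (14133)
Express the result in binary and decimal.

Apply & to each column (1 only where both bits are 1):
  00000000110000
& 11011100110101
----------------
  00000000110000

Answer: 00000000110000 (48)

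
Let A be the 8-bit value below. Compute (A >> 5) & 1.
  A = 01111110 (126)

Bit 5 is the 6th from the right.
  01111110
    ^
That bit is 1.

Answer: 1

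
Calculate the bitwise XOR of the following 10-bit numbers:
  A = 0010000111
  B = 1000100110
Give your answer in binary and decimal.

Apply ^ to each column (1 where bits differ):
  0010000111
^ 1000100110
------------
  1010100001

Answer: 1010100001 (673)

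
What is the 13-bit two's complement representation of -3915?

1. Binary of +3915:  0111101001011
2. Invert bits:     1000010110100
3. Add 1:           1000010110101

Answer: 1000010110101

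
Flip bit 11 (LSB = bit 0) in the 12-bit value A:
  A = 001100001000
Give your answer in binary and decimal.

Mask = 1 << 11 = 100000000000
Bit 11 of A is 0; XOR with the mask flips it to 1.
  001100001000
^ 100000000000
--------------
  101100001000

Answer: 101100001000 (2824)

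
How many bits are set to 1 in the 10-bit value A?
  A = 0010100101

0010100101
1-bits at positions (from bit 0 = LSB): 0, 2, 5, 7
Count = 4

Answer: 4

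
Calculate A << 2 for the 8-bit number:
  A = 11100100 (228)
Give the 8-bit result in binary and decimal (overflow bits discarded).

Shift left by 2: drop the top 2 bit(s), append 2 zero(s) on the right.
  11100100  ->  discard [11], keep [100100], append 00
= 10010000

Answer: 10010000 (144)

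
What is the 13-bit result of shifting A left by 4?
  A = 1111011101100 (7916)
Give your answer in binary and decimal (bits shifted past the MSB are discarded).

Shift left by 4: drop the top 4 bit(s), append 4 zero(s) on the right.
  1111011101100  ->  discard [1111], keep [011101100], append 0000
= 0111011000000

Answer: 0111011000000 (3776)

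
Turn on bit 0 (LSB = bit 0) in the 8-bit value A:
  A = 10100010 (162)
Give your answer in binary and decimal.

Mask = 1 << 0 = 00000001
Bit 0 of A is 0, so OR-ing with the mask flips it to 1.
  10100010
| 00000001
----------
  10100011

Answer: 10100011 (163)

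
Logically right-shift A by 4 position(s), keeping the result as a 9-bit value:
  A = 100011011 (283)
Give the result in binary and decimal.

Logical shift right by 4: drop the bottom 4 bit(s), prepend 4 zero(s) on the left.
  100011011  ->  keep [10001], discard [1011], prepend 0000
= 000010001

Answer: 000010001 (17)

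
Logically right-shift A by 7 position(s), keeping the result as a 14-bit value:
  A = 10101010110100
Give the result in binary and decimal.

Logical shift right by 7: drop the bottom 7 bit(s), prepend 7 zero(s) on the left.
  10101010110100  ->  keep [1010101], discard [0110100], prepend 0000000
= 00000001010101

Answer: 00000001010101 (85)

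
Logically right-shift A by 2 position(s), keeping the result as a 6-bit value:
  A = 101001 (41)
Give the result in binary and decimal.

Logical shift right by 2: drop the bottom 2 bit(s), prepend 2 zero(s) on the left.
  101001  ->  keep [1010], discard [01], prepend 00
= 001010

Answer: 001010 (10)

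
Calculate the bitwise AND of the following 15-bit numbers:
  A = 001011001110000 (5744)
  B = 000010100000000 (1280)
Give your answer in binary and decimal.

Apply & to each column (1 only where both bits are 1):
  001011001110000
& 000010100000000
-----------------
  000010000000000

Answer: 000010000000000 (1024)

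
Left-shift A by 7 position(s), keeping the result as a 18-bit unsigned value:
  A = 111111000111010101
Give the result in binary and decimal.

Shift left by 7: drop the top 7 bit(s), append 7 zero(s) on the right.
  111111000111010101  ->  discard [1111110], keep [00111010101], append 0000000
= 001110101010000000

Answer: 001110101010000000 (60032)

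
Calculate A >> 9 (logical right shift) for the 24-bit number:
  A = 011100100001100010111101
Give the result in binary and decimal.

Logical shift right by 9: drop the bottom 9 bit(s), prepend 9 zero(s) on the left.
  011100100001100010111101  ->  keep [011100100001100], discard [010111101], prepend 000000000
= 000000000011100100001100

Answer: 000000000011100100001100 (14604)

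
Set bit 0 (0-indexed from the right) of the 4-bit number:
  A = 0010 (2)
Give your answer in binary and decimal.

Mask = 1 << 0 = 0001
Bit 0 of A is 0, so OR-ing with the mask flips it to 1.
  0010
| 0001
------
  0011

Answer: 0011 (3)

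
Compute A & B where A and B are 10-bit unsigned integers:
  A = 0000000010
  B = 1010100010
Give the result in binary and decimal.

Apply & to each column (1 only where both bits are 1):
  0000000010
& 1010100010
------------
  0000000010

Answer: 0000000010 (2)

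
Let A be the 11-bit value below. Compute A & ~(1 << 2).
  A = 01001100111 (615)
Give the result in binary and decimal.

Mask = ~(1 << 2) = 11111111011
Bit 2 of A is 1, so AND-ing with the mask clears it to 0.
  01001100111
& 11111111011
-------------
  01001100011

Answer: 01001100011 (611)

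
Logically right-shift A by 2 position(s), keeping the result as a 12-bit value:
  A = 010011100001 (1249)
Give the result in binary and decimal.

Logical shift right by 2: drop the bottom 2 bit(s), prepend 2 zero(s) on the left.
  010011100001  ->  keep [0100111000], discard [01], prepend 00
= 000100111000

Answer: 000100111000 (312)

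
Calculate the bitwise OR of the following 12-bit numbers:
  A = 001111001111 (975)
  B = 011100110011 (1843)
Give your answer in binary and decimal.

Apply | to each column (1 where either bit is 1):
  001111001111
| 011100110011
--------------
  011111111111

Answer: 011111111111 (2047)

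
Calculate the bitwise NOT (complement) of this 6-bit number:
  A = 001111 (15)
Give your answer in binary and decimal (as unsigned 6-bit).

Flip each bit (0->1, 1->0):
  001111
  110000

Answer: 110000 (48)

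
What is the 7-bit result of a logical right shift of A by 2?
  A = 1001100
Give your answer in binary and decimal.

Logical shift right by 2: drop the bottom 2 bit(s), prepend 2 zero(s) on the left.
  1001100  ->  keep [10011], discard [00], prepend 00
= 0010011

Answer: 0010011 (19)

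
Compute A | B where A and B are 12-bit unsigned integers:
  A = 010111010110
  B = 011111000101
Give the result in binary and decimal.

Apply | to each column (1 where either bit is 1):
  010111010110
| 011111000101
--------------
  011111010111

Answer: 011111010111 (2007)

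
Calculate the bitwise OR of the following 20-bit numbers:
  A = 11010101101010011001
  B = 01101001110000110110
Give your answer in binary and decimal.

Apply | to each column (1 where either bit is 1):
  11010101101010011001
| 01101001110000110110
----------------------
  11111101111010111111

Answer: 11111101111010111111 (1040063)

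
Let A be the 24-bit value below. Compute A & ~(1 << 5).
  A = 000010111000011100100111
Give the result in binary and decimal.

Mask = ~(1 << 5) = 111111111111111111011111
Bit 5 of A is 1, so AND-ing with the mask clears it to 0.
  000010111000011100100111
& 111111111111111111011111
--------------------------
  000010111000011100000111

Answer: 000010111000011100000111 (755463)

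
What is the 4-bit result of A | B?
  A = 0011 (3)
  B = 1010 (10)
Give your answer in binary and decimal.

Apply | to each column (1 where either bit is 1):
  0011
| 1010
------
  1011

Answer: 1011 (11)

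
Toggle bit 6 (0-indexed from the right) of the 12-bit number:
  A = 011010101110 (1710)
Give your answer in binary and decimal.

Mask = 1 << 6 = 000001000000
Bit 6 of A is 0; XOR with the mask flips it to 1.
  011010101110
^ 000001000000
--------------
  011011101110

Answer: 011011101110 (1774)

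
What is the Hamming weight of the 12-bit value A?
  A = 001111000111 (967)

001111000111
1-bits at positions (from bit 0 = LSB): 0, 1, 2, 6, 7, 8, 9
Count = 7

Answer: 7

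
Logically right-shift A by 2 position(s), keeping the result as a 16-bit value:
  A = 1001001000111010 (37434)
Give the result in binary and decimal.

Logical shift right by 2: drop the bottom 2 bit(s), prepend 2 zero(s) on the left.
  1001001000111010  ->  keep [10010010001110], discard [10], prepend 00
= 0010010010001110

Answer: 0010010010001110 (9358)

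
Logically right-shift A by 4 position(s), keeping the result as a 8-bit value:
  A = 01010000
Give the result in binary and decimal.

Logical shift right by 4: drop the bottom 4 bit(s), prepend 4 zero(s) on the left.
  01010000  ->  keep [0101], discard [0000], prepend 0000
= 00000101

Answer: 00000101 (5)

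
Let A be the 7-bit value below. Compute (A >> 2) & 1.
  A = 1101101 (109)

Bit 2 is the 3rd from the right.
  1101101
      ^
That bit is 1.

Answer: 1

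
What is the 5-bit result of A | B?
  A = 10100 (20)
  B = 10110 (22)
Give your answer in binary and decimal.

Apply | to each column (1 where either bit is 1):
  10100
| 10110
-------
  10110

Answer: 10110 (22)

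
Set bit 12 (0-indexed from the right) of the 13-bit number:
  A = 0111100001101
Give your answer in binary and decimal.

Mask = 1 << 12 = 1000000000000
Bit 12 of A is 0, so OR-ing with the mask flips it to 1.
  0111100001101
| 1000000000000
---------------
  1111100001101

Answer: 1111100001101 (7949)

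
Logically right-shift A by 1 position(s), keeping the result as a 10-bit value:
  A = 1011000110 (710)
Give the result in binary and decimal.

Logical shift right by 1: drop the bottom 1 bit(s), prepend 1 zero(s) on the left.
  1011000110  ->  keep [101100011], discard [0], prepend 0
= 0101100011

Answer: 0101100011 (355)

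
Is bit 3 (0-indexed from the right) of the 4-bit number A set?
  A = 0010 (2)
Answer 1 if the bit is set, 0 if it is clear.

Bit 3 is the 4th from the right.
  0010
  ^
That bit is 0.

Answer: 0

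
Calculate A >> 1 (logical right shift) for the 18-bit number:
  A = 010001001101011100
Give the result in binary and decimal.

Logical shift right by 1: drop the bottom 1 bit(s), prepend 1 zero(s) on the left.
  010001001101011100  ->  keep [01000100110101110], discard [0], prepend 0
= 001000100110101110

Answer: 001000100110101110 (35246)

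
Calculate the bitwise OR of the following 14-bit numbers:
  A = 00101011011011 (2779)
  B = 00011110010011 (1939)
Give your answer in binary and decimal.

Apply | to each column (1 where either bit is 1):
  00101011011011
| 00011110010011
----------------
  00111111011011

Answer: 00111111011011 (4059)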